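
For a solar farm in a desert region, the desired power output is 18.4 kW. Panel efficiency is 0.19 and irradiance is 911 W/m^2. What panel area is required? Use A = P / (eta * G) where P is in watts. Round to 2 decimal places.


Convert target power to watts: P = 18.4 * 1000 = 18400.0 W
Compute denominator: eta * G = 0.19 * 911 = 173.09
Required area A = P / (eta * G) = 18400.0 / 173.09
A = 106.30 m^2

106.30


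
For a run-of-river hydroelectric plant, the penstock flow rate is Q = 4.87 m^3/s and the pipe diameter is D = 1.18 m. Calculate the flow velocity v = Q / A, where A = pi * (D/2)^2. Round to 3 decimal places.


Compute pipe cross-sectional area:
  A = pi * (D/2)^2 = pi * (1.18/2)^2 = 1.0936 m^2
Calculate velocity:
  v = Q / A = 4.87 / 1.0936
  v = 4.453 m/s

4.453


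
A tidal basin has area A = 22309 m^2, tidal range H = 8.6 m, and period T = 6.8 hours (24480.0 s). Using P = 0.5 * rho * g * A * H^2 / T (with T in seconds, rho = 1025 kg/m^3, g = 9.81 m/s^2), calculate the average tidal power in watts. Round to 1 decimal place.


Convert period to seconds: T = 6.8 * 3600 = 24480.0 s
H^2 = 8.6^2 = 73.96
P = 0.5 * rho * g * A * H^2 / T
P = 0.5 * 1025 * 9.81 * 22309 * 73.96 / 24480.0
P = 338866.4 W

338866.4


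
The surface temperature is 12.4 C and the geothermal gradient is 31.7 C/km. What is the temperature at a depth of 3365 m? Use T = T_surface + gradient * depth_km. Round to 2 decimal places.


Convert depth to km: 3365 / 1000 = 3.365 km
Temperature increase = gradient * depth_km = 31.7 * 3.365 = 106.67 C
Temperature at depth = T_surface + delta_T = 12.4 + 106.67
T = 119.07 C

119.07


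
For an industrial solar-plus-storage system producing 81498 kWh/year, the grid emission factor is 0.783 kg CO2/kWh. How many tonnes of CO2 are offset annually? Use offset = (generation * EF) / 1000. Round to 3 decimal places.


CO2 offset in kg = generation * emission_factor
CO2 offset = 81498 * 0.783 = 63812.93 kg
Convert to tonnes:
  CO2 offset = 63812.93 / 1000 = 63.813 tonnes

63.813


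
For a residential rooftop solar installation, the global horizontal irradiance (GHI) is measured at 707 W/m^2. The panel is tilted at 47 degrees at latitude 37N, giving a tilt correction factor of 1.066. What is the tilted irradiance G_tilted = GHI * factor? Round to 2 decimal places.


Identify the given values:
  GHI = 707 W/m^2, tilt correction factor = 1.066
Apply the formula G_tilted = GHI * factor:
  G_tilted = 707 * 1.066
  G_tilted = 753.66 W/m^2

753.66


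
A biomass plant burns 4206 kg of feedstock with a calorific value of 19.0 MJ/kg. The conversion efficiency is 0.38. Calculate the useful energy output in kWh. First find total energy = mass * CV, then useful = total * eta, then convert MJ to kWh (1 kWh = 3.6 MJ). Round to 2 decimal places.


Total energy = mass * CV = 4206 * 19.0 = 79914.0 MJ
Useful energy = total * eta = 79914.0 * 0.38 = 30367.32 MJ
Convert to kWh: 30367.32 / 3.6
Useful energy = 8435.37 kWh

8435.37


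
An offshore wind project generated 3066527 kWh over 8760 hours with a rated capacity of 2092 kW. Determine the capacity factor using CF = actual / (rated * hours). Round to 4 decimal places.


Capacity factor = actual output / maximum possible output
Maximum possible = rated * hours = 2092 * 8760 = 18325920 kWh
CF = 3066527 / 18325920
CF = 0.1673

0.1673


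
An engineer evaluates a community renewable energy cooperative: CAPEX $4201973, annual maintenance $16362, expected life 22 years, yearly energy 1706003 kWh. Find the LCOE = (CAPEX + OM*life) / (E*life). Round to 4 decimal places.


Total cost = CAPEX + OM * lifetime = 4201973 + 16362 * 22 = 4201973 + 359964 = 4561937
Total generation = annual * lifetime = 1706003 * 22 = 37532066 kWh
LCOE = 4561937 / 37532066
LCOE = 0.1215 $/kWh

0.1215


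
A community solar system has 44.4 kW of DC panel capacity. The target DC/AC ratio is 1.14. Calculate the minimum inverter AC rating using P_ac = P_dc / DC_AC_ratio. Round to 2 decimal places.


The inverter AC capacity is determined by the DC/AC ratio.
Given: P_dc = 44.4 kW, DC/AC ratio = 1.14
P_ac = P_dc / ratio = 44.4 / 1.14
P_ac = 38.95 kW

38.95


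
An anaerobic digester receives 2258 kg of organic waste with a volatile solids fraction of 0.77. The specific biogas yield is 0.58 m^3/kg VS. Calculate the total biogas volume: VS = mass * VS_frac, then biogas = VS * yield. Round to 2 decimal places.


Compute volatile solids:
  VS = mass * VS_fraction = 2258 * 0.77 = 1738.66 kg
Calculate biogas volume:
  Biogas = VS * specific_yield = 1738.66 * 0.58
  Biogas = 1008.42 m^3

1008.42


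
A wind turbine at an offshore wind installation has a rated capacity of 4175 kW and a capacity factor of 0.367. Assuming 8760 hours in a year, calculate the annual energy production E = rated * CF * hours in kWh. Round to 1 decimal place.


Annual energy = rated_kW * capacity_factor * hours_per_year
Given: P_rated = 4175 kW, CF = 0.367, hours = 8760
E = 4175 * 0.367 * 8760
E = 13422291.0 kWh

13422291.0


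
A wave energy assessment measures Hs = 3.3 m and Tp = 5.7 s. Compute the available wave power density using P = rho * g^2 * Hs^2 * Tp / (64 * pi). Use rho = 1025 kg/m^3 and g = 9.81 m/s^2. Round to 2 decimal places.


Apply wave power formula:
  g^2 = 9.81^2 = 96.2361
  Hs^2 = 3.3^2 = 10.89
  Numerator = rho * g^2 * Hs^2 * Tp = 1025 * 96.2361 * 10.89 * 5.7 = 6123005.02
  Denominator = 64 * pi = 201.0619
  P = 6123005.02 / 201.0619 = 30453.33 W/m

30453.33


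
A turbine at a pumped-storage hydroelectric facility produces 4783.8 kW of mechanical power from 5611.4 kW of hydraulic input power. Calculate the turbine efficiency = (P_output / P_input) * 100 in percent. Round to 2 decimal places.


Turbine efficiency = (output power / input power) * 100
eta = (4783.8 / 5611.4) * 100
eta = 85.25%

85.25


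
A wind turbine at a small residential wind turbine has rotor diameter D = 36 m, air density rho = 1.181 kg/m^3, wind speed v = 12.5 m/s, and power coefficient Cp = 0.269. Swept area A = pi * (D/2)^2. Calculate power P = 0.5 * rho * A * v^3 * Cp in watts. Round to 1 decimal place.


Step 1 -- Compute swept area:
  A = pi * (D/2)^2 = pi * (36/2)^2 = 1017.88 m^2
Step 2 -- Apply wind power equation:
  P = 0.5 * rho * A * v^3 * Cp
  v^3 = 12.5^3 = 1953.125
  P = 0.5 * 1.181 * 1017.88 * 1953.125 * 0.269
  P = 315789.1 W

315789.1


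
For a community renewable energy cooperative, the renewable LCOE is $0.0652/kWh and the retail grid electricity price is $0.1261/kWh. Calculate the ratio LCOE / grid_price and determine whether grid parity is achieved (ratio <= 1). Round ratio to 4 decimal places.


Compare LCOE to grid price:
  LCOE = $0.0652/kWh, Grid price = $0.1261/kWh
  Ratio = LCOE / grid_price = 0.0652 / 0.1261 = 0.5170
  Grid parity achieved (ratio <= 1)? yes

0.5170


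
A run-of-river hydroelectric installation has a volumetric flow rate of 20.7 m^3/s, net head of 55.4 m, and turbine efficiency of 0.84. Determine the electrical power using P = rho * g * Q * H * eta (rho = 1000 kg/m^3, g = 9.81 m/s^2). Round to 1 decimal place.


Apply the hydropower formula P = rho * g * Q * H * eta
rho * g = 1000 * 9.81 = 9810.0
P = 9810.0 * 20.7 * 55.4 * 0.84
P = 9449925.9 W

9449925.9


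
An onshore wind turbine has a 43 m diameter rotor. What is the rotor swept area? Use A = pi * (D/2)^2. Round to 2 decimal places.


Compute the rotor radius:
  r = D / 2 = 43 / 2 = 21.5 m
Calculate swept area:
  A = pi * r^2 = pi * 21.5^2
  A = 1452.20 m^2

1452.20


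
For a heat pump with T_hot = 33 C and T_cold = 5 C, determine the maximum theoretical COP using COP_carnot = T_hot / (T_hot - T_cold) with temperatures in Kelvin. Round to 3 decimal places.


Convert to Kelvin:
  T_hot = 33 + 273.15 = 306.15 K
  T_cold = 5 + 273.15 = 278.15 K
Apply Carnot COP formula:
  COP = T_hot_K / (T_hot_K - T_cold_K) = 306.15 / 28.0
  COP = 10.934

10.934


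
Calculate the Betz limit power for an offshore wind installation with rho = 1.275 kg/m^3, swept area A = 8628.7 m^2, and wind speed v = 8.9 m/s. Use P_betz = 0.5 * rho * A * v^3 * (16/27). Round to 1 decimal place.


The Betz coefficient Cp_max = 16/27 = 0.5926
v^3 = 8.9^3 = 704.969
P_betz = 0.5 * rho * A * v^3 * Cp_max
P_betz = 0.5 * 1.275 * 8628.7 * 704.969 * 0.5926
P_betz = 2298009.4 W

2298009.4


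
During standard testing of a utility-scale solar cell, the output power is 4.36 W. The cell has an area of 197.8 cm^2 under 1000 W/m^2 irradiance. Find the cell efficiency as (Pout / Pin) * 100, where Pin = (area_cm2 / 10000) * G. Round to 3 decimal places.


First compute the input power:
  Pin = area_cm2 / 10000 * G = 197.8 / 10000 * 1000 = 19.78 W
Then compute efficiency:
  Efficiency = (Pout / Pin) * 100 = (4.36 / 19.78) * 100
  Efficiency = 22.042%

22.042


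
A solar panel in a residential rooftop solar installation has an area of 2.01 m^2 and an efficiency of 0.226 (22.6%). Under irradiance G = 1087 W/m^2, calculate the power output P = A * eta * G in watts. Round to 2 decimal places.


Use the solar power formula P = A * eta * G.
Given: A = 2.01 m^2, eta = 0.226, G = 1087 W/m^2
P = 2.01 * 0.226 * 1087
P = 493.78 W

493.78


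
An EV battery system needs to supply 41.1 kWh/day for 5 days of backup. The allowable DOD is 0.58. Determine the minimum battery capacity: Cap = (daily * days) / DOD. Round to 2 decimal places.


Total energy needed = daily * days = 41.1 * 5 = 205.5 kWh
Account for depth of discharge:
  Cap = total_energy / DOD = 205.5 / 0.58
  Cap = 354.31 kWh

354.31


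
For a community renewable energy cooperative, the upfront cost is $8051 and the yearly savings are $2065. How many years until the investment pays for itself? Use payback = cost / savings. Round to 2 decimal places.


Simple payback period = initial cost / annual savings
Payback = 8051 / 2065
Payback = 3.90 years

3.90


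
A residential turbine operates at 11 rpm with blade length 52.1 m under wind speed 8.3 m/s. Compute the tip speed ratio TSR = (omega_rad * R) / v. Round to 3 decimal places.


Convert rotational speed to rad/s:
  omega = 11 * 2 * pi / 60 = 1.1519 rad/s
Compute tip speed:
  v_tip = omega * R = 1.1519 * 52.1 = 60.015 m/s
Tip speed ratio:
  TSR = v_tip / v_wind = 60.015 / 8.3 = 7.231

7.231


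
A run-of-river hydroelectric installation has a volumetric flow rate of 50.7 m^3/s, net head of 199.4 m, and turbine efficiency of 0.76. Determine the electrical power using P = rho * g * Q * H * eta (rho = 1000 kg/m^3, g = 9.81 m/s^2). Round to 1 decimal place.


Apply the hydropower formula P = rho * g * Q * H * eta
rho * g = 1000 * 9.81 = 9810.0
P = 9810.0 * 50.7 * 199.4 * 0.76
P = 75372984.6 W

75372984.6


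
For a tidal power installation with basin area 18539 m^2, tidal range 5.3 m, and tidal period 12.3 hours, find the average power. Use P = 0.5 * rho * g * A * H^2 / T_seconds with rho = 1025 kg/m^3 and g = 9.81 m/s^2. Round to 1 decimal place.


Convert period to seconds: T = 12.3 * 3600 = 44280.0 s
H^2 = 5.3^2 = 28.09
P = 0.5 * rho * g * A * H^2 / T
P = 0.5 * 1025 * 9.81 * 18539 * 28.09 / 44280.0
P = 59128.0 W

59128.0


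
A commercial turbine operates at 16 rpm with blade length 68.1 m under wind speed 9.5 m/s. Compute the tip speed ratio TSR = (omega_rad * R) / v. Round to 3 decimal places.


Convert rotational speed to rad/s:
  omega = 16 * 2 * pi / 60 = 1.6755 rad/s
Compute tip speed:
  v_tip = omega * R = 1.6755 * 68.1 = 114.103 m/s
Tip speed ratio:
  TSR = v_tip / v_wind = 114.103 / 9.5 = 12.011

12.011


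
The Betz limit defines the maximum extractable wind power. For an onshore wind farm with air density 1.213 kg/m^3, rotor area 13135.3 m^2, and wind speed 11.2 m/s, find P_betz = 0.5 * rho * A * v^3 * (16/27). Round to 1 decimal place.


The Betz coefficient Cp_max = 16/27 = 0.5926
v^3 = 11.2^3 = 1404.928
P_betz = 0.5 * rho * A * v^3 * Cp_max
P_betz = 0.5 * 1.213 * 13135.3 * 1404.928 * 0.5926
P_betz = 6632558.5 W

6632558.5


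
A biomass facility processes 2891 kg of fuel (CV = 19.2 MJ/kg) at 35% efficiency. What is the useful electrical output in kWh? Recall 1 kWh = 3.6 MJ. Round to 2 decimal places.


Total energy = mass * CV = 2891 * 19.2 = 55507.2 MJ
Useful energy = total * eta = 55507.2 * 0.35 = 19427.52 MJ
Convert to kWh: 19427.52 / 3.6
Useful energy = 5396.53 kWh

5396.53


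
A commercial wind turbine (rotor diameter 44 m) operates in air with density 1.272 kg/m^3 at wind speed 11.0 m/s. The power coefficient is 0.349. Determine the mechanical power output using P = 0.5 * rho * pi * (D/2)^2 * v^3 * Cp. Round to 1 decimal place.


Step 1 -- Compute swept area:
  A = pi * (D/2)^2 = pi * (44/2)^2 = 1520.53 m^2
Step 2 -- Apply wind power equation:
  P = 0.5 * rho * A * v^3 * Cp
  v^3 = 11.0^3 = 1331.0
  P = 0.5 * 1.272 * 1520.53 * 1331.0 * 0.349
  P = 449216.6 W

449216.6


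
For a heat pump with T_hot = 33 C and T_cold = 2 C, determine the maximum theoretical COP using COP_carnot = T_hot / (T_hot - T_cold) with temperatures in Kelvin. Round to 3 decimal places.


Convert to Kelvin:
  T_hot = 33 + 273.15 = 306.15 K
  T_cold = 2 + 273.15 = 275.15 K
Apply Carnot COP formula:
  COP = T_hot_K / (T_hot_K - T_cold_K) = 306.15 / 31.0
  COP = 9.876

9.876


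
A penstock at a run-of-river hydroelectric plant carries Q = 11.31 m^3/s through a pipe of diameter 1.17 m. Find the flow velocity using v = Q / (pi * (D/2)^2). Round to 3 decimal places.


Compute pipe cross-sectional area:
  A = pi * (D/2)^2 = pi * (1.17/2)^2 = 1.0751 m^2
Calculate velocity:
  v = Q / A = 11.31 / 1.0751
  v = 10.520 m/s

10.520


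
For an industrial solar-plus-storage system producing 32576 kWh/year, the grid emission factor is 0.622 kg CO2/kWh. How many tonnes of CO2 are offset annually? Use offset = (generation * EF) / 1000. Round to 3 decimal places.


CO2 offset in kg = generation * emission_factor
CO2 offset = 32576 * 0.622 = 20262.27 kg
Convert to tonnes:
  CO2 offset = 20262.27 / 1000 = 20.262 tonnes

20.262


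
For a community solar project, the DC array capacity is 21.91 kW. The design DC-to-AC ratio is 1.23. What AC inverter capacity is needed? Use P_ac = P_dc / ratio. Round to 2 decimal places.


The inverter AC capacity is determined by the DC/AC ratio.
Given: P_dc = 21.91 kW, DC/AC ratio = 1.23
P_ac = P_dc / ratio = 21.91 / 1.23
P_ac = 17.81 kW

17.81


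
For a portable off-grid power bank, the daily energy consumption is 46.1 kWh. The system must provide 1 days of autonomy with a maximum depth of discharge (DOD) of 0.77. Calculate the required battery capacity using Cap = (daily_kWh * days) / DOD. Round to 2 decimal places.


Total energy needed = daily * days = 46.1 * 1 = 46.1 kWh
Account for depth of discharge:
  Cap = total_energy / DOD = 46.1 / 0.77
  Cap = 59.87 kWh

59.87


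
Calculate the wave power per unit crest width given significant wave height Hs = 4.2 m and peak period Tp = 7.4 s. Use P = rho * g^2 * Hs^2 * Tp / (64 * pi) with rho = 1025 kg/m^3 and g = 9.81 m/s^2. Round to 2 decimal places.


Apply wave power formula:
  g^2 = 9.81^2 = 96.2361
  Hs^2 = 4.2^2 = 17.64
  Numerator = rho * g^2 * Hs^2 * Tp = 1025 * 96.2361 * 17.64 * 7.4 = 12876332.44
  Denominator = 64 * pi = 201.0619
  P = 12876332.44 / 201.0619 = 64041.62 W/m

64041.62


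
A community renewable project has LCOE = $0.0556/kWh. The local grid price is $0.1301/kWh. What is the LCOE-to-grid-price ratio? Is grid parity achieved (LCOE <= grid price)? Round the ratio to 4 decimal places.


Compare LCOE to grid price:
  LCOE = $0.0556/kWh, Grid price = $0.1301/kWh
  Ratio = LCOE / grid_price = 0.0556 / 0.1301 = 0.4274
  Grid parity achieved (ratio <= 1)? yes

0.4274


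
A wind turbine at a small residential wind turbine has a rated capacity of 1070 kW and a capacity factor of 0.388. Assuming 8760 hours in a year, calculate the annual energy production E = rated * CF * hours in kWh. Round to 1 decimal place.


Annual energy = rated_kW * capacity_factor * hours_per_year
Given: P_rated = 1070 kW, CF = 0.388, hours = 8760
E = 1070 * 0.388 * 8760
E = 3636801.6 kWh

3636801.6


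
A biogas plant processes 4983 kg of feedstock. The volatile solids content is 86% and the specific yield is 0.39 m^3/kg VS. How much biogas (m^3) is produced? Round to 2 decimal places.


Compute volatile solids:
  VS = mass * VS_fraction = 4983 * 0.86 = 4285.38 kg
Calculate biogas volume:
  Biogas = VS * specific_yield = 4285.38 * 0.39
  Biogas = 1671.30 m^3

1671.30


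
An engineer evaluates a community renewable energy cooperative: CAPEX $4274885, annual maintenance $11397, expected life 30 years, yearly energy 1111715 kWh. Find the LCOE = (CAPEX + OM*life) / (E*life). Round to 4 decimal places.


Total cost = CAPEX + OM * lifetime = 4274885 + 11397 * 30 = 4274885 + 341910 = 4616795
Total generation = annual * lifetime = 1111715 * 30 = 33351450 kWh
LCOE = 4616795 / 33351450
LCOE = 0.1384 $/kWh

0.1384


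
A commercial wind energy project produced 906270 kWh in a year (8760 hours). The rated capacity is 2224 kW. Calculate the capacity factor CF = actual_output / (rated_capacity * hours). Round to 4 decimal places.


Capacity factor = actual output / maximum possible output
Maximum possible = rated * hours = 2224 * 8760 = 19482240 kWh
CF = 906270 / 19482240
CF = 0.0465

0.0465


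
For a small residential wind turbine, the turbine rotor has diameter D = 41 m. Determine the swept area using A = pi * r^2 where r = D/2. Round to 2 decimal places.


Compute the rotor radius:
  r = D / 2 = 41 / 2 = 20.5 m
Calculate swept area:
  A = pi * r^2 = pi * 20.5^2
  A = 1320.25 m^2

1320.25


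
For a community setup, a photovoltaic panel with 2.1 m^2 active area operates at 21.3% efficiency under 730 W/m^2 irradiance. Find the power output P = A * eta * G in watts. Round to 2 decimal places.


Use the solar power formula P = A * eta * G.
Given: A = 2.1 m^2, eta = 0.213, G = 730 W/m^2
P = 2.1 * 0.213 * 730
P = 326.53 W

326.53


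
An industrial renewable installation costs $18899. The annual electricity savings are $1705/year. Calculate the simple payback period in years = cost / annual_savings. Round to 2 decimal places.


Simple payback period = initial cost / annual savings
Payback = 18899 / 1705
Payback = 11.08 years

11.08


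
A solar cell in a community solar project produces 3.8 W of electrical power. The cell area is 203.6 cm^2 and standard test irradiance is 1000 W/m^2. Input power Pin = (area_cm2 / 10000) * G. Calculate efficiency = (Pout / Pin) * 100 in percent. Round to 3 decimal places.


First compute the input power:
  Pin = area_cm2 / 10000 * G = 203.6 / 10000 * 1000 = 20.36 W
Then compute efficiency:
  Efficiency = (Pout / Pin) * 100 = (3.8 / 20.36) * 100
  Efficiency = 18.664%

18.664


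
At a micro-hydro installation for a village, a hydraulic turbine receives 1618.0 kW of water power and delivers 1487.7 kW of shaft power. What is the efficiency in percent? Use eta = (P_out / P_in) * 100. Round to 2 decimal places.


Turbine efficiency = (output power / input power) * 100
eta = (1487.7 / 1618.0) * 100
eta = 91.95%

91.95


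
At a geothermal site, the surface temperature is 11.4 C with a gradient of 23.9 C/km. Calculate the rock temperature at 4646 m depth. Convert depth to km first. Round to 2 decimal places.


Convert depth to km: 4646 / 1000 = 4.646 km
Temperature increase = gradient * depth_km = 23.9 * 4.646 = 111.04 C
Temperature at depth = T_surface + delta_T = 11.4 + 111.04
T = 122.44 C

122.44


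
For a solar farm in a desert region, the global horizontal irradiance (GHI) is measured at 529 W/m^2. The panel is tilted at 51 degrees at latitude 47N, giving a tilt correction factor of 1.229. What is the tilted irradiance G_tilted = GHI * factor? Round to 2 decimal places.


Identify the given values:
  GHI = 529 W/m^2, tilt correction factor = 1.229
Apply the formula G_tilted = GHI * factor:
  G_tilted = 529 * 1.229
  G_tilted = 650.14 W/m^2

650.14


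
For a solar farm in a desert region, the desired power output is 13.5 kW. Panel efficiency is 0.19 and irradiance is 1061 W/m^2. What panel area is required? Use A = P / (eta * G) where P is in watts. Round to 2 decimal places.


Convert target power to watts: P = 13.5 * 1000 = 13500.0 W
Compute denominator: eta * G = 0.19 * 1061 = 201.59
Required area A = P / (eta * G) = 13500.0 / 201.59
A = 66.97 m^2

66.97


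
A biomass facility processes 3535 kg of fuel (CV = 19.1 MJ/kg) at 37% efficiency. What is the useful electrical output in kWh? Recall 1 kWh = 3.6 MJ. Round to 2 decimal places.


Total energy = mass * CV = 3535 * 19.1 = 67518.5 MJ
Useful energy = total * eta = 67518.5 * 0.37 = 24981.85 MJ
Convert to kWh: 24981.85 / 3.6
Useful energy = 6939.40 kWh

6939.40


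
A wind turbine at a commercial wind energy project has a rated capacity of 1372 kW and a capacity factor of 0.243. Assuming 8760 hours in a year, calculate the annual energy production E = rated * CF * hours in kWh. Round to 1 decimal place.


Annual energy = rated_kW * capacity_factor * hours_per_year
Given: P_rated = 1372 kW, CF = 0.243, hours = 8760
E = 1372 * 0.243 * 8760
E = 2920549.0 kWh

2920549.0


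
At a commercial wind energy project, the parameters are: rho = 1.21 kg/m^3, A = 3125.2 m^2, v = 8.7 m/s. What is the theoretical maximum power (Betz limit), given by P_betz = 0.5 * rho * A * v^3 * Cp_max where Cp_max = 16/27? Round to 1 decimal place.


The Betz coefficient Cp_max = 16/27 = 0.5926
v^3 = 8.7^3 = 658.503
P_betz = 0.5 * rho * A * v^3 * Cp_max
P_betz = 0.5 * 1.21 * 3125.2 * 658.503 * 0.5926
P_betz = 737814.5 W

737814.5


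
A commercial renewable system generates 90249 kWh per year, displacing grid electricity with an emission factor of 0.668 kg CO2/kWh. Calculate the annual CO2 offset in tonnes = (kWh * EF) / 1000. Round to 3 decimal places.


CO2 offset in kg = generation * emission_factor
CO2 offset = 90249 * 0.668 = 60286.33 kg
Convert to tonnes:
  CO2 offset = 60286.33 / 1000 = 60.286 tonnes

60.286


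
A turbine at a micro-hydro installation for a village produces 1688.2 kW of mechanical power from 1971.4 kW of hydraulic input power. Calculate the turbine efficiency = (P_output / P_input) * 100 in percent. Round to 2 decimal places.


Turbine efficiency = (output power / input power) * 100
eta = (1688.2 / 1971.4) * 100
eta = 85.63%

85.63


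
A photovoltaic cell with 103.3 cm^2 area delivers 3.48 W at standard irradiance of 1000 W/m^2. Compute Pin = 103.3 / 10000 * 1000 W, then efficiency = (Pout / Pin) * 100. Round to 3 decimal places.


First compute the input power:
  Pin = area_cm2 / 10000 * G = 103.3 / 10000 * 1000 = 10.33 W
Then compute efficiency:
  Efficiency = (Pout / Pin) * 100 = (3.48 / 10.33) * 100
  Efficiency = 33.688%

33.688


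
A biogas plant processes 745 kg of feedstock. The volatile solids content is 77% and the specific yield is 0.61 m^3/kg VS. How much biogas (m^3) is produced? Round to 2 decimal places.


Compute volatile solids:
  VS = mass * VS_fraction = 745 * 0.77 = 573.65 kg
Calculate biogas volume:
  Biogas = VS * specific_yield = 573.65 * 0.61
  Biogas = 349.93 m^3

349.93


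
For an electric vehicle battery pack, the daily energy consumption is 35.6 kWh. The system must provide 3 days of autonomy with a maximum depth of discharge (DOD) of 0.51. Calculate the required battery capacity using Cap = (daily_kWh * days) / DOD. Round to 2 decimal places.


Total energy needed = daily * days = 35.6 * 3 = 106.8 kWh
Account for depth of discharge:
  Cap = total_energy / DOD = 106.8 / 0.51
  Cap = 209.41 kWh

209.41


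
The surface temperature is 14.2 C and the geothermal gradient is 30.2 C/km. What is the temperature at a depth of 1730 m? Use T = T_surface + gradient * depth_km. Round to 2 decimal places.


Convert depth to km: 1730 / 1000 = 1.73 km
Temperature increase = gradient * depth_km = 30.2 * 1.73 = 52.25 C
Temperature at depth = T_surface + delta_T = 14.2 + 52.25
T = 66.45 C

66.45


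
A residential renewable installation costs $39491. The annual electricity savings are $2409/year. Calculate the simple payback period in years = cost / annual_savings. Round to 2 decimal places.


Simple payback period = initial cost / annual savings
Payback = 39491 / 2409
Payback = 16.39 years

16.39


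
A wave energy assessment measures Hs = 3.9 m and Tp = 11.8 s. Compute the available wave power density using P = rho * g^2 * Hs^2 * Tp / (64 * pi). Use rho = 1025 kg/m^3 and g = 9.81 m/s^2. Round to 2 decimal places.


Apply wave power formula:
  g^2 = 9.81^2 = 96.2361
  Hs^2 = 3.9^2 = 15.21
  Numerator = rho * g^2 * Hs^2 * Tp = 1025 * 96.2361 * 15.21 * 11.8 = 17704069.32
  Denominator = 64 * pi = 201.0619
  P = 17704069.32 / 201.0619 = 88052.82 W/m

88052.82


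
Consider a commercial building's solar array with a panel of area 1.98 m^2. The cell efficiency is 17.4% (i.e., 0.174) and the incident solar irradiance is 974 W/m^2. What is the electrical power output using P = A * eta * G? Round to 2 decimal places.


Use the solar power formula P = A * eta * G.
Given: A = 1.98 m^2, eta = 0.174, G = 974 W/m^2
P = 1.98 * 0.174 * 974
P = 335.56 W

335.56


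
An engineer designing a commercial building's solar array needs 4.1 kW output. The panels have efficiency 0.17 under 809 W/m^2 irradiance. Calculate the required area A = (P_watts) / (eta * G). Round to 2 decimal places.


Convert target power to watts: P = 4.1 * 1000 = 4100.0 W
Compute denominator: eta * G = 0.17 * 809 = 137.53
Required area A = P / (eta * G) = 4100.0 / 137.53
A = 29.81 m^2

29.81


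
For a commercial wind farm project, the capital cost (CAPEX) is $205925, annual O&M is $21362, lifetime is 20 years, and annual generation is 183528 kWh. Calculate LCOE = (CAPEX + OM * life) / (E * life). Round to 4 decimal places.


Total cost = CAPEX + OM * lifetime = 205925 + 21362 * 20 = 205925 + 427240 = 633165
Total generation = annual * lifetime = 183528 * 20 = 3670560 kWh
LCOE = 633165 / 3670560
LCOE = 0.1725 $/kWh

0.1725


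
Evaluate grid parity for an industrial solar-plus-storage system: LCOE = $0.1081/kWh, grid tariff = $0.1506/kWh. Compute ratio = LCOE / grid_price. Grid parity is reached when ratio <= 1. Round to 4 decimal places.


Compare LCOE to grid price:
  LCOE = $0.1081/kWh, Grid price = $0.1506/kWh
  Ratio = LCOE / grid_price = 0.1081 / 0.1506 = 0.7178
  Grid parity achieved (ratio <= 1)? yes

0.7178


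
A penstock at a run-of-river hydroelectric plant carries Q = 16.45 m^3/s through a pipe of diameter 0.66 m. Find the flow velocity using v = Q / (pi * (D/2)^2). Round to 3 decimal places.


Compute pipe cross-sectional area:
  A = pi * (D/2)^2 = pi * (0.66/2)^2 = 0.3421 m^2
Calculate velocity:
  v = Q / A = 16.45 / 0.3421
  v = 48.083 m/s

48.083


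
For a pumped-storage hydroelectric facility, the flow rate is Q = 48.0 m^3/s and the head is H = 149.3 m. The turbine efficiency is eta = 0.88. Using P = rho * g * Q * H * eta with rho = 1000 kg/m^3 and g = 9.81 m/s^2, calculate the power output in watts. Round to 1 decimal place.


Apply the hydropower formula P = rho * g * Q * H * eta
rho * g = 1000 * 9.81 = 9810.0
P = 9810.0 * 48.0 * 149.3 * 0.88
P = 61866097.9 W

61866097.9


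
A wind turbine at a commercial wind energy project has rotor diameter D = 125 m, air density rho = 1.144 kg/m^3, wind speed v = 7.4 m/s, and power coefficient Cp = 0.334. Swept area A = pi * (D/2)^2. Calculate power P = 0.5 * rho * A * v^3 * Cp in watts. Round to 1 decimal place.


Step 1 -- Compute swept area:
  A = pi * (D/2)^2 = pi * (125/2)^2 = 12271.85 m^2
Step 2 -- Apply wind power equation:
  P = 0.5 * rho * A * v^3 * Cp
  v^3 = 7.4^3 = 405.224
  P = 0.5 * 1.144 * 12271.85 * 405.224 * 0.334
  P = 950052.4 W

950052.4


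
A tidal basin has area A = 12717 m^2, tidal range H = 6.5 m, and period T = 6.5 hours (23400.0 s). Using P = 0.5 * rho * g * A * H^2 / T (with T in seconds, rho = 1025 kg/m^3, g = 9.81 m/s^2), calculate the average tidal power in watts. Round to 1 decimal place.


Convert period to seconds: T = 6.5 * 3600 = 23400.0 s
H^2 = 6.5^2 = 42.25
P = 0.5 * rho * g * A * H^2 / T
P = 0.5 * 1025 * 9.81 * 12717 * 42.25 / 23400.0
P = 115440.6 W

115440.6


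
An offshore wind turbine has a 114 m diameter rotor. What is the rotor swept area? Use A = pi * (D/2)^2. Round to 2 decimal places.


Compute the rotor radius:
  r = D / 2 = 114 / 2 = 57.0 m
Calculate swept area:
  A = pi * r^2 = pi * 57.0^2
  A = 10207.03 m^2

10207.03


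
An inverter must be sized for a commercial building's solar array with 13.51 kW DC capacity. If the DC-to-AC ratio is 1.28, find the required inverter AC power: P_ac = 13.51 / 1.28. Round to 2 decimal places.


The inverter AC capacity is determined by the DC/AC ratio.
Given: P_dc = 13.51 kW, DC/AC ratio = 1.28
P_ac = P_dc / ratio = 13.51 / 1.28
P_ac = 10.55 kW

10.55


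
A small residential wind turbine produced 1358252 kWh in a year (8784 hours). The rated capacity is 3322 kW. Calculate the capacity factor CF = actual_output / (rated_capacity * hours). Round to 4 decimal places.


Capacity factor = actual output / maximum possible output
Maximum possible = rated * hours = 3322 * 8784 = 29180448 kWh
CF = 1358252 / 29180448
CF = 0.0465

0.0465


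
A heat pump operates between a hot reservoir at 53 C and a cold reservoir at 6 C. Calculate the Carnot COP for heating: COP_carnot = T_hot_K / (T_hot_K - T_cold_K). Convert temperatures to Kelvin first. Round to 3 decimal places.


Convert to Kelvin:
  T_hot = 53 + 273.15 = 326.15 K
  T_cold = 6 + 273.15 = 279.15 K
Apply Carnot COP formula:
  COP = T_hot_K / (T_hot_K - T_cold_K) = 326.15 / 47.0
  COP = 6.939

6.939


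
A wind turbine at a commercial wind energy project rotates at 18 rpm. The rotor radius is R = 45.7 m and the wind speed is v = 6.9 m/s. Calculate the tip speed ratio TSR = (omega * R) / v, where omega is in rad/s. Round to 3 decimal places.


Convert rotational speed to rad/s:
  omega = 18 * 2 * pi / 60 = 1.885 rad/s
Compute tip speed:
  v_tip = omega * R = 1.885 * 45.7 = 86.142 m/s
Tip speed ratio:
  TSR = v_tip / v_wind = 86.142 / 6.9 = 12.484

12.484


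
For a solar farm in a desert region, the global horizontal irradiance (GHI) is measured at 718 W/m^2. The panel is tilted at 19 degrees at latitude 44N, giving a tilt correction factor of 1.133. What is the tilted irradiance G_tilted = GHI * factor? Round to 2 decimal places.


Identify the given values:
  GHI = 718 W/m^2, tilt correction factor = 1.133
Apply the formula G_tilted = GHI * factor:
  G_tilted = 718 * 1.133
  G_tilted = 813.49 W/m^2

813.49


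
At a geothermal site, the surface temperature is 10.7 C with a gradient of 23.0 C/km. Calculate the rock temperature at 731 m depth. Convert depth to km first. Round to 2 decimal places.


Convert depth to km: 731 / 1000 = 0.731 km
Temperature increase = gradient * depth_km = 23.0 * 0.731 = 16.81 C
Temperature at depth = T_surface + delta_T = 10.7 + 16.81
T = 27.51 C

27.51


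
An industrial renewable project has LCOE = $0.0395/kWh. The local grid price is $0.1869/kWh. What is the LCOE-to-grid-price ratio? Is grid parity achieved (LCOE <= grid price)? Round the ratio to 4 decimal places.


Compare LCOE to grid price:
  LCOE = $0.0395/kWh, Grid price = $0.1869/kWh
  Ratio = LCOE / grid_price = 0.0395 / 0.1869 = 0.2113
  Grid parity achieved (ratio <= 1)? yes

0.2113


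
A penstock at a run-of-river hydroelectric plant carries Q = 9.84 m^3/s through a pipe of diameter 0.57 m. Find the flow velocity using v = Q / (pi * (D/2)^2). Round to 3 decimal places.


Compute pipe cross-sectional area:
  A = pi * (D/2)^2 = pi * (0.57/2)^2 = 0.2552 m^2
Calculate velocity:
  v = Q / A = 9.84 / 0.2552
  v = 38.562 m/s

38.562


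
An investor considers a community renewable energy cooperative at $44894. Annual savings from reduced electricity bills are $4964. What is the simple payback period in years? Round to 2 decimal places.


Simple payback period = initial cost / annual savings
Payback = 44894 / 4964
Payback = 9.04 years

9.04


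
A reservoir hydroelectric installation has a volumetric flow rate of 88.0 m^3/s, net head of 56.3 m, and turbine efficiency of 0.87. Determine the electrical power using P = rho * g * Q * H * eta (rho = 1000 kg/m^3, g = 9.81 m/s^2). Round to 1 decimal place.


Apply the hydropower formula P = rho * g * Q * H * eta
rho * g = 1000 * 9.81 = 9810.0
P = 9810.0 * 88.0 * 56.3 * 0.87
P = 42284317.7 W

42284317.7


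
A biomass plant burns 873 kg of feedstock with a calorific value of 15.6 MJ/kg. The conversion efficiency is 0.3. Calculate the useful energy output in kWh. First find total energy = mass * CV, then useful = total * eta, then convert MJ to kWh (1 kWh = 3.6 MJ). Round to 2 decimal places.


Total energy = mass * CV = 873 * 15.6 = 13618.8 MJ
Useful energy = total * eta = 13618.8 * 0.3 = 4085.64 MJ
Convert to kWh: 4085.64 / 3.6
Useful energy = 1134.90 kWh

1134.90


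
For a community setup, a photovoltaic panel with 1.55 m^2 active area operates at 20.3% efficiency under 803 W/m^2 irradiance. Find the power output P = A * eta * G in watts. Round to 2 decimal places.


Use the solar power formula P = A * eta * G.
Given: A = 1.55 m^2, eta = 0.203, G = 803 W/m^2
P = 1.55 * 0.203 * 803
P = 252.66 W

252.66


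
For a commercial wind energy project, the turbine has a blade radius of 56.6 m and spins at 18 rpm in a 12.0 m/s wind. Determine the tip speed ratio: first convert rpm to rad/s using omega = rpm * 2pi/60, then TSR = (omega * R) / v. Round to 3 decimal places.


Convert rotational speed to rad/s:
  omega = 18 * 2 * pi / 60 = 1.885 rad/s
Compute tip speed:
  v_tip = omega * R = 1.885 * 56.6 = 106.688 m/s
Tip speed ratio:
  TSR = v_tip / v_wind = 106.688 / 12.0 = 8.891

8.891


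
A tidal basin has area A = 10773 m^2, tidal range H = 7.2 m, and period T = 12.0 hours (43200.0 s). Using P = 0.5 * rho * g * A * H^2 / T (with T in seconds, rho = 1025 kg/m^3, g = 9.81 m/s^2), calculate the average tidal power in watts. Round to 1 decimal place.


Convert period to seconds: T = 12.0 * 3600 = 43200.0 s
H^2 = 7.2^2 = 51.84
P = 0.5 * rho * g * A * H^2 / T
P = 0.5 * 1025 * 9.81 * 10773 * 51.84 / 43200.0
P = 64995.1 W

64995.1


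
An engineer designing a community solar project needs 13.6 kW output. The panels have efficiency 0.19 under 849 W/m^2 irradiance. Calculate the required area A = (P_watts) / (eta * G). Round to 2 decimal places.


Convert target power to watts: P = 13.6 * 1000 = 13600.0 W
Compute denominator: eta * G = 0.19 * 849 = 161.31
Required area A = P / (eta * G) = 13600.0 / 161.31
A = 84.31 m^2

84.31


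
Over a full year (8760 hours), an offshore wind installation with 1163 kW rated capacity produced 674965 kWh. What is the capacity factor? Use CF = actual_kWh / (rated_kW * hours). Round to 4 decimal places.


Capacity factor = actual output / maximum possible output
Maximum possible = rated * hours = 1163 * 8760 = 10187880 kWh
CF = 674965 / 10187880
CF = 0.0663

0.0663


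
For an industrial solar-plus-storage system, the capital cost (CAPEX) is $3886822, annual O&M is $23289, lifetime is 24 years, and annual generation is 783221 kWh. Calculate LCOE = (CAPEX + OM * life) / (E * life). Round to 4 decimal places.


Total cost = CAPEX + OM * lifetime = 3886822 + 23289 * 24 = 3886822 + 558936 = 4445758
Total generation = annual * lifetime = 783221 * 24 = 18797304 kWh
LCOE = 4445758 / 18797304
LCOE = 0.2365 $/kWh

0.2365


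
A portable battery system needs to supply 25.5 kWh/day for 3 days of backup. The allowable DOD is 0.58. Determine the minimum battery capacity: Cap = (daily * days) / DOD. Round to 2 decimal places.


Total energy needed = daily * days = 25.5 * 3 = 76.5 kWh
Account for depth of discharge:
  Cap = total_energy / DOD = 76.5 / 0.58
  Cap = 131.90 kWh

131.90


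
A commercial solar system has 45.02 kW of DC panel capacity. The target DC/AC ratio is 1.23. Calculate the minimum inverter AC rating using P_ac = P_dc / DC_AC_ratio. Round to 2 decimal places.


The inverter AC capacity is determined by the DC/AC ratio.
Given: P_dc = 45.02 kW, DC/AC ratio = 1.23
P_ac = P_dc / ratio = 45.02 / 1.23
P_ac = 36.60 kW

36.60


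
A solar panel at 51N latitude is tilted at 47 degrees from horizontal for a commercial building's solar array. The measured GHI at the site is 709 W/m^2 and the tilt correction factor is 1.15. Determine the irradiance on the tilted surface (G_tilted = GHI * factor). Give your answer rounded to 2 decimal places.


Identify the given values:
  GHI = 709 W/m^2, tilt correction factor = 1.15
Apply the formula G_tilted = GHI * factor:
  G_tilted = 709 * 1.15
  G_tilted = 815.35 W/m^2

815.35


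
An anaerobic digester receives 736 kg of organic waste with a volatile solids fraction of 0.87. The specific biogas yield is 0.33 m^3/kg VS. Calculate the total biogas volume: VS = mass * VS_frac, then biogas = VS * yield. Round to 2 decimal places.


Compute volatile solids:
  VS = mass * VS_fraction = 736 * 0.87 = 640.32 kg
Calculate biogas volume:
  Biogas = VS * specific_yield = 640.32 * 0.33
  Biogas = 211.31 m^3

211.31


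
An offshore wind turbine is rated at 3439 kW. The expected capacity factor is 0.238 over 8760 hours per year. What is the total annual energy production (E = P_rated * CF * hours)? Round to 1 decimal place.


Annual energy = rated_kW * capacity_factor * hours_per_year
Given: P_rated = 3439 kW, CF = 0.238, hours = 8760
E = 3439 * 0.238 * 8760
E = 7169902.3 kWh

7169902.3


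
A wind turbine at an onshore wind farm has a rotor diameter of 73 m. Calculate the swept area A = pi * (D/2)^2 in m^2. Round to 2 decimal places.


Compute the rotor radius:
  r = D / 2 = 73 / 2 = 36.5 m
Calculate swept area:
  A = pi * r^2 = pi * 36.5^2
  A = 4185.39 m^2

4185.39


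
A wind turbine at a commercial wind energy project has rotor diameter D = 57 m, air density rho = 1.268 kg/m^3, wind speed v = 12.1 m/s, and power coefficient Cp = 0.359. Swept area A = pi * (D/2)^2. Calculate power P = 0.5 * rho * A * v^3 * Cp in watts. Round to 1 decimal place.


Step 1 -- Compute swept area:
  A = pi * (D/2)^2 = pi * (57/2)^2 = 2551.76 m^2
Step 2 -- Apply wind power equation:
  P = 0.5 * rho * A * v^3 * Cp
  v^3 = 12.1^3 = 1771.561
  P = 0.5 * 1.268 * 2551.76 * 1771.561 * 0.359
  P = 1028914.8 W

1028914.8


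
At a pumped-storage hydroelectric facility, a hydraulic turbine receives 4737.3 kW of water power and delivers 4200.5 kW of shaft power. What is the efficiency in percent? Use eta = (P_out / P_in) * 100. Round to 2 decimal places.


Turbine efficiency = (output power / input power) * 100
eta = (4200.5 / 4737.3) * 100
eta = 88.67%

88.67


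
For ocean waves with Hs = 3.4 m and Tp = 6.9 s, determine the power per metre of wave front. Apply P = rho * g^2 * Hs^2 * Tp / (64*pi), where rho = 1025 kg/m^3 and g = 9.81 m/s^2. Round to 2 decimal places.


Apply wave power formula:
  g^2 = 9.81^2 = 96.2361
  Hs^2 = 3.4^2 = 11.56
  Numerator = rho * g^2 * Hs^2 * Tp = 1025 * 96.2361 * 11.56 * 6.9 = 7868080.69
  Denominator = 64 * pi = 201.0619
  P = 7868080.69 / 201.0619 = 39132.62 W/m

39132.62


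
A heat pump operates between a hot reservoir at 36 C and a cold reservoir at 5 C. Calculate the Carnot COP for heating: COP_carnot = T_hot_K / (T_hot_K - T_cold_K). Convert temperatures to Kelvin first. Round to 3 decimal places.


Convert to Kelvin:
  T_hot = 36 + 273.15 = 309.15 K
  T_cold = 5 + 273.15 = 278.15 K
Apply Carnot COP formula:
  COP = T_hot_K / (T_hot_K - T_cold_K) = 309.15 / 31.0
  COP = 9.973

9.973


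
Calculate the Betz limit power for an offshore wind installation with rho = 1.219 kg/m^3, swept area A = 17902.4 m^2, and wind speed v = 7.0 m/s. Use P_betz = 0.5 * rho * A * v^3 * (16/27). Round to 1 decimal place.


The Betz coefficient Cp_max = 16/27 = 0.5926
v^3 = 7.0^3 = 343.0
P_betz = 0.5 * rho * A * v^3 * Cp_max
P_betz = 0.5 * 1.219 * 17902.4 * 343.0 * 0.5926
P_betz = 2217866.0 W

2217866.0
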